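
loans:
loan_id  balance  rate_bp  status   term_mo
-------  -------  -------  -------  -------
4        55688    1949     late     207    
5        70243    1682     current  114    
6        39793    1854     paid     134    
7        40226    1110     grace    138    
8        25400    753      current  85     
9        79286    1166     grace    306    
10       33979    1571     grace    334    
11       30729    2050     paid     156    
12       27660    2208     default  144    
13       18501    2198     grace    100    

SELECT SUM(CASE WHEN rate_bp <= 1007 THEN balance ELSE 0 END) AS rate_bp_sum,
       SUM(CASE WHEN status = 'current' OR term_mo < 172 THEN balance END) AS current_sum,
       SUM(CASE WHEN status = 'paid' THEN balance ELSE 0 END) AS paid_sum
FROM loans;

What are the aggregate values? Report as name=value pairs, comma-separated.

[rate_bp_sum: rate_bp <= 1007]
loan_id=4: ✗
loan_id=5: ✗
loan_id=6: ✗
loan_id=7: ✗
loan_id=8: ✓ → 25400
loan_id=9: ✗
loan_id=10: ✗
loan_id=11: ✗
loan_id=12: ✗
loan_id=13: ✗
rate_bp_sum = 25400
—
[current_sum: status = 'current' OR term_mo < 172]
loan_id=4: ✗
loan_id=5: ✓ → 70243
loan_id=6: ✓ → 39793
loan_id=7: ✓ → 40226
loan_id=8: ✓ → 25400
loan_id=9: ✗
loan_id=10: ✗
loan_id=11: ✓ → 30729
loan_id=12: ✓ → 27660
loan_id=13: ✓ → 18501
current_sum = 70243 + 39793 + 40226 + 25400 + 30729 + 27660 + 18501 = 252552
—
[paid_sum: status = 'paid']
loan_id=4: ✗
loan_id=5: ✗
loan_id=6: ✓ → 39793
loan_id=7: ✗
loan_id=8: ✗
loan_id=9: ✗
loan_id=10: ✗
loan_id=11: ✓ → 30729
loan_id=12: ✗
loan_id=13: ✗
paid_sum = 39793 + 30729 = 70522

rate_bp_sum=25400, current_sum=252552, paid_sum=70522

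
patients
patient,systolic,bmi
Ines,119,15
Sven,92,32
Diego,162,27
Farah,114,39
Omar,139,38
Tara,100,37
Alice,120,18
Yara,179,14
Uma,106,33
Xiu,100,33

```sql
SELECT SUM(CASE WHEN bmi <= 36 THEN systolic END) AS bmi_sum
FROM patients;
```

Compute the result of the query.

patient=Ines: ✓ → 119
patient=Sven: ✓ → 92
patient=Diego: ✓ → 162
patient=Farah: ✗
patient=Omar: ✗
patient=Tara: ✗
patient=Alice: ✓ → 120
patient=Yara: ✓ → 179
patient=Uma: ✓ → 106
patient=Xiu: ✓ → 100
bmi_sum = 119 + 92 + 162 + 120 + 179 + 106 + 100 = 878

878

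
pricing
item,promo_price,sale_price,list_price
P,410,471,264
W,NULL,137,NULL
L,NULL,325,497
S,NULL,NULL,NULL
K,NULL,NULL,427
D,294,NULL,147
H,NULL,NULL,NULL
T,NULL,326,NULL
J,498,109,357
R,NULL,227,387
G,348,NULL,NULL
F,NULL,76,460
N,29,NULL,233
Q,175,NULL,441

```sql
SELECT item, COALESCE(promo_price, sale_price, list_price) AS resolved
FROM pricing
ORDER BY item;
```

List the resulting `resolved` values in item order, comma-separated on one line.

item=D: promo_price=294 → 294
item=F: promo_price=NULL, sale_price=76 → 76
item=G: promo_price=348 → 348
item=H: promo_price=NULL, sale_price=NULL, list_price=NULL (all NULL) → NULL
item=J: promo_price=498 → 498
item=K: promo_price=NULL, sale_price=NULL, list_price=427 → 427
item=L: promo_price=NULL, sale_price=325 → 325
item=N: promo_price=29 → 29
item=P: promo_price=410 → 410
item=Q: promo_price=175 → 175
item=R: promo_price=NULL, sale_price=227 → 227
item=S: promo_price=NULL, sale_price=NULL, list_price=NULL (all NULL) → NULL
item=T: promo_price=NULL, sale_price=326 → 326
item=W: promo_price=NULL, sale_price=137 → 137

294, 76, 348, NULL, 498, 427, 325, 29, 410, 175, 227, NULL, 326, 137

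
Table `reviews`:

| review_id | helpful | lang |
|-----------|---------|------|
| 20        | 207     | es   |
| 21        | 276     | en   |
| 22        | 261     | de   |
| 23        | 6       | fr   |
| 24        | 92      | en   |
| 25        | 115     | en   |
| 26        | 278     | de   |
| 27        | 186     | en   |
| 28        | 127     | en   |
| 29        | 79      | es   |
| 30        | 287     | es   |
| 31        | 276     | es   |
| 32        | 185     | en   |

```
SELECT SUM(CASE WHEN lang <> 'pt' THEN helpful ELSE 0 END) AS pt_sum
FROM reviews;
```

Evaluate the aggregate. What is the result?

review_id=20: ✓ → 207
review_id=21: ✓ → 276
review_id=22: ✓ → 261
review_id=23: ✓ → 6
review_id=24: ✓ → 92
review_id=25: ✓ → 115
review_id=26: ✓ → 278
review_id=27: ✓ → 186
review_id=28: ✓ → 127
review_id=29: ✓ → 79
review_id=30: ✓ → 287
review_id=31: ✓ → 276
review_id=32: ✓ → 185
pt_sum = 207 + 276 + 261 + 6 + 92 + 115 + 278 + 186 + 127 + 79 + 287 + 276 + 185 = 2375

2375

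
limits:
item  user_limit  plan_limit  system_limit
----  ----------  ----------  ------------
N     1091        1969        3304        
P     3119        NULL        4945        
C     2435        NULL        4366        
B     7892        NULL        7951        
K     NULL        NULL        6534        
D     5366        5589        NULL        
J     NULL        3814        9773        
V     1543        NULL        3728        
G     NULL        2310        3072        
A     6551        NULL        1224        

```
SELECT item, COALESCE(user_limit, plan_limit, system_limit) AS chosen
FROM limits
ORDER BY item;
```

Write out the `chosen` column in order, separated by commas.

6551, 7892, 2435, 5366, 2310, 3814, 6534, 1091, 3119, 1543

item=A: user_limit=6551 → 6551
item=B: user_limit=7892 → 7892
item=C: user_limit=2435 → 2435
item=D: user_limit=5366 → 5366
item=G: user_limit=NULL, plan_limit=2310 → 2310
item=J: user_limit=NULL, plan_limit=3814 → 3814
item=K: user_limit=NULL, plan_limit=NULL, system_limit=6534 → 6534
item=N: user_limit=1091 → 1091
item=P: user_limit=3119 → 3119
item=V: user_limit=1543 → 1543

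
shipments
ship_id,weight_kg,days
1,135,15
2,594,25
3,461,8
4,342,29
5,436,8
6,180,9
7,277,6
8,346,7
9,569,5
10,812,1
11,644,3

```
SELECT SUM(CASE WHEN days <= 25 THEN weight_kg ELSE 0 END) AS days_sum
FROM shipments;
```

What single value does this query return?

4454

ship_id=1: ✓ → 135
ship_id=2: ✓ → 594
ship_id=3: ✓ → 461
ship_id=4: ✗
ship_id=5: ✓ → 436
ship_id=6: ✓ → 180
ship_id=7: ✓ → 277
ship_id=8: ✓ → 346
ship_id=9: ✓ → 569
ship_id=10: ✓ → 812
ship_id=11: ✓ → 644
days_sum = 135 + 594 + 461 + 436 + 180 + 277 + 346 + 569 + 812 + 644 = 4454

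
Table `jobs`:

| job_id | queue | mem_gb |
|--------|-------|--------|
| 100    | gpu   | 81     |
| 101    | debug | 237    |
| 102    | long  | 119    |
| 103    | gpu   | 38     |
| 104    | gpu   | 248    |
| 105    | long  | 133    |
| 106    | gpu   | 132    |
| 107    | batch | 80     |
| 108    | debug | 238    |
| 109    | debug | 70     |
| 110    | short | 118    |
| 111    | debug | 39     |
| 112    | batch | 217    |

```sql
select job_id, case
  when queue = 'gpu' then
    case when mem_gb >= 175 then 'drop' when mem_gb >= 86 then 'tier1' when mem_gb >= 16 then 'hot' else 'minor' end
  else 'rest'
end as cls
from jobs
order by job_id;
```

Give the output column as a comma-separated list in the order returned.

job_id=100: queue='gpu' → inner[mem_gb >= 16] → hot
job_id=101: queue='debug' → outer ELSE → rest
job_id=102: queue='long' → outer ELSE → rest
job_id=103: queue='gpu' → inner[mem_gb >= 16] → hot
job_id=104: queue='gpu' → inner[mem_gb >= 175] → drop
job_id=105: queue='long' → outer ELSE → rest
job_id=106: queue='gpu' → inner[mem_gb >= 86] → tier1
job_id=107: queue='batch' → outer ELSE → rest
job_id=108: queue='debug' → outer ELSE → rest
job_id=109: queue='debug' → outer ELSE → rest
job_id=110: queue='short' → outer ELSE → rest
job_id=111: queue='debug' → outer ELSE → rest
job_id=112: queue='batch' → outer ELSE → rest

hot, rest, rest, hot, drop, rest, tier1, rest, rest, rest, rest, rest, rest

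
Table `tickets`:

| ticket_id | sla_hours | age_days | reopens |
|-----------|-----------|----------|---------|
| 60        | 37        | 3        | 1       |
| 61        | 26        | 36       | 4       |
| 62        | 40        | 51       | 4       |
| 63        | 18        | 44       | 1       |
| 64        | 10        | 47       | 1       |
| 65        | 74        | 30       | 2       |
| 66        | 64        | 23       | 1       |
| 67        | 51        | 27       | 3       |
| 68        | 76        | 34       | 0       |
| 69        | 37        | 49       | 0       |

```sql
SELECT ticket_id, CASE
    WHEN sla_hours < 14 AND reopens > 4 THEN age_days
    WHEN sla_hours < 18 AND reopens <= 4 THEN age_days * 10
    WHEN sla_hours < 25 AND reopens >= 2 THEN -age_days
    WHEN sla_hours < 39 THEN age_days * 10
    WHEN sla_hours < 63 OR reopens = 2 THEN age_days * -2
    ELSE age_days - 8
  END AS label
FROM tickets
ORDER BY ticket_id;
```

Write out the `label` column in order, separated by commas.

30, 360, -102, 440, 470, -60, 15, -54, 26, 490

ticket_id=60: sla_hours < 39 → 30
ticket_id=61: sla_hours < 39 → 360
ticket_id=62: sla_hours < 63 OR reopens = 2 → -102
ticket_id=63: sla_hours < 39 → 440
ticket_id=64: sla_hours < 18 AND reopens <= 4 → 470
ticket_id=65: sla_hours < 63 OR reopens = 2 → -60
ticket_id=66: ELSE → 15
ticket_id=67: sla_hours < 63 OR reopens = 2 → -54
ticket_id=68: ELSE → 26
ticket_id=69: sla_hours < 39 → 490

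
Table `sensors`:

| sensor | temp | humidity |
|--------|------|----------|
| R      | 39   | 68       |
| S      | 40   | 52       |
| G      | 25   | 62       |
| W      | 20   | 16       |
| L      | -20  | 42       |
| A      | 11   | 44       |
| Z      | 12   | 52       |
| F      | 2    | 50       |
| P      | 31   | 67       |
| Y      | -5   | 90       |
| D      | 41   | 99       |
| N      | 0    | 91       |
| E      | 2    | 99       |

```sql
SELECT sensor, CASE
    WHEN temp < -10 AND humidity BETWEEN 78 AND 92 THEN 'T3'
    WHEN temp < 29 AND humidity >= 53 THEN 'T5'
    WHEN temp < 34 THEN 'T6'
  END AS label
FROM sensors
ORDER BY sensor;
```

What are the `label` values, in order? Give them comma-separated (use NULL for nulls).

T6, NULL, T5, T6, T5, T6, T5, T6, NULL, NULL, T6, T5, T6

sensor=A: temp < 34 → T6
sensor=D: (no match → NULL) → NULL
sensor=E: temp < 29 AND humidity >= 53 → T5
sensor=F: temp < 34 → T6
sensor=G: temp < 29 AND humidity >= 53 → T5
sensor=L: temp < 34 → T6
sensor=N: temp < 29 AND humidity >= 53 → T5
sensor=P: temp < 34 → T6
sensor=R: (no match → NULL) → NULL
sensor=S: (no match → NULL) → NULL
sensor=W: temp < 34 → T6
sensor=Y: temp < 29 AND humidity >= 53 → T5
sensor=Z: temp < 34 → T6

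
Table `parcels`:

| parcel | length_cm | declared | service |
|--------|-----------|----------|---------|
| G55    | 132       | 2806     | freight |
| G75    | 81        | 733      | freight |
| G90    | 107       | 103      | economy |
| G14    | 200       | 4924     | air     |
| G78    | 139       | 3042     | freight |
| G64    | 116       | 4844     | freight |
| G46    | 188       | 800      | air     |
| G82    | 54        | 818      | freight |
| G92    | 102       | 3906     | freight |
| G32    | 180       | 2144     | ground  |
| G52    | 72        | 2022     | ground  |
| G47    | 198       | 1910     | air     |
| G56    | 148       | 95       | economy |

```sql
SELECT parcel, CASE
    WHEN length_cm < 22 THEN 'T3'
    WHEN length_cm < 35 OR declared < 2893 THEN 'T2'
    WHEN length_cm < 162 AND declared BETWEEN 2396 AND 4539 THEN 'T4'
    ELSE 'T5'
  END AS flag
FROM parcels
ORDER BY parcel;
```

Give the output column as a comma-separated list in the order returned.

parcel=G14: ELSE → T5
parcel=G32: length_cm < 35 OR declared < 2893 → T2
parcel=G46: length_cm < 35 OR declared < 2893 → T2
parcel=G47: length_cm < 35 OR declared < 2893 → T2
parcel=G52: length_cm < 35 OR declared < 2893 → T2
parcel=G55: length_cm < 35 OR declared < 2893 → T2
parcel=G56: length_cm < 35 OR declared < 2893 → T2
parcel=G64: ELSE → T5
parcel=G75: length_cm < 35 OR declared < 2893 → T2
parcel=G78: length_cm < 162 AND declared BETWEEN 2396 AND 4539 → T4
parcel=G82: length_cm < 35 OR declared < 2893 → T2
parcel=G90: length_cm < 35 OR declared < 2893 → T2
parcel=G92: length_cm < 162 AND declared BETWEEN 2396 AND 4539 → T4

T5, T2, T2, T2, T2, T2, T2, T5, T2, T4, T2, T2, T4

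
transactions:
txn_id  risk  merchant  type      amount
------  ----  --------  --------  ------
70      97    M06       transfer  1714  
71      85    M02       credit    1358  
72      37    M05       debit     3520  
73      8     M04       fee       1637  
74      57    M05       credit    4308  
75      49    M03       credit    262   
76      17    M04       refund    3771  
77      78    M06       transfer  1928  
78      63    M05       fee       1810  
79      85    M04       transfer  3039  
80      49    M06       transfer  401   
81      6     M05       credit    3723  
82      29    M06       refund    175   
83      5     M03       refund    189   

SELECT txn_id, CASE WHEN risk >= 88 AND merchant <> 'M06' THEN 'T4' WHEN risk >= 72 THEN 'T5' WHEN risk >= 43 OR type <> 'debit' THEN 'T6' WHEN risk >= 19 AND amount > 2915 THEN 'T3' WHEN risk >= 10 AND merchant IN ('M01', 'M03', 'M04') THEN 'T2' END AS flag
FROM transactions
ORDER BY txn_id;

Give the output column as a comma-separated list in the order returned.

txn_id=70: risk >= 72 → T5
txn_id=71: risk >= 72 → T5
txn_id=72: risk >= 19 AND amount > 2915 → T3
txn_id=73: risk >= 43 OR type <> 'debit' → T6
txn_id=74: risk >= 43 OR type <> 'debit' → T6
txn_id=75: risk >= 43 OR type <> 'debit' → T6
txn_id=76: risk >= 43 OR type <> 'debit' → T6
txn_id=77: risk >= 72 → T5
txn_id=78: risk >= 43 OR type <> 'debit' → T6
txn_id=79: risk >= 72 → T5
txn_id=80: risk >= 43 OR type <> 'debit' → T6
txn_id=81: risk >= 43 OR type <> 'debit' → T6
txn_id=82: risk >= 43 OR type <> 'debit' → T6
txn_id=83: risk >= 43 OR type <> 'debit' → T6

T5, T5, T3, T6, T6, T6, T6, T5, T6, T5, T6, T6, T6, T6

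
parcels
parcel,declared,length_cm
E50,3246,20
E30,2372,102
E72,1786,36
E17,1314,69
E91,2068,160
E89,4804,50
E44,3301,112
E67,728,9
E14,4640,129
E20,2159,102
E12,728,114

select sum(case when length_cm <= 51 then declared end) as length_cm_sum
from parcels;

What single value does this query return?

10564

parcel=E50: ✓ → 3246
parcel=E30: ✗
parcel=E72: ✓ → 1786
parcel=E17: ✗
parcel=E91: ✗
parcel=E89: ✓ → 4804
parcel=E44: ✗
parcel=E67: ✓ → 728
parcel=E14: ✗
parcel=E20: ✗
parcel=E12: ✗
length_cm_sum = 3246 + 1786 + 4804 + 728 = 10564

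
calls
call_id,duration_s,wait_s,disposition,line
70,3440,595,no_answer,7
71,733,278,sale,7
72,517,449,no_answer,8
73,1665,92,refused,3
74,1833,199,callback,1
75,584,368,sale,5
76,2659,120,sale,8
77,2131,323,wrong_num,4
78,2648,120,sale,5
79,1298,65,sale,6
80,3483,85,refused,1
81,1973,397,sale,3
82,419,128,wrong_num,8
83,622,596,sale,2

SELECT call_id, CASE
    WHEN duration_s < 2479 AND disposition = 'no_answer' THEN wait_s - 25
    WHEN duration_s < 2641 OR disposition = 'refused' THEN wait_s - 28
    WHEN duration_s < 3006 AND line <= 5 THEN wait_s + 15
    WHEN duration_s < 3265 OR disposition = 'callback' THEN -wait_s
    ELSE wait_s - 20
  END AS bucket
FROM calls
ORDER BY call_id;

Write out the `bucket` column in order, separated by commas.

575, 250, 424, 64, 171, 340, -120, 295, 135, 37, 57, 369, 100, 568

call_id=70: ELSE → 575
call_id=71: duration_s < 2641 OR disposition = 'refused' → 250
call_id=72: duration_s < 2479 AND disposition = 'no_answer' → 424
call_id=73: duration_s < 2641 OR disposition = 'refused' → 64
call_id=74: duration_s < 2641 OR disposition = 'refused' → 171
call_id=75: duration_s < 2641 OR disposition = 'refused' → 340
call_id=76: duration_s < 3265 OR disposition = 'callback' → -120
call_id=77: duration_s < 2641 OR disposition = 'refused' → 295
call_id=78: duration_s < 3006 AND line <= 5 → 135
call_id=79: duration_s < 2641 OR disposition = 'refused' → 37
call_id=80: duration_s < 2641 OR disposition = 'refused' → 57
call_id=81: duration_s < 2641 OR disposition = 'refused' → 369
call_id=82: duration_s < 2641 OR disposition = 'refused' → 100
call_id=83: duration_s < 2641 OR disposition = 'refused' → 568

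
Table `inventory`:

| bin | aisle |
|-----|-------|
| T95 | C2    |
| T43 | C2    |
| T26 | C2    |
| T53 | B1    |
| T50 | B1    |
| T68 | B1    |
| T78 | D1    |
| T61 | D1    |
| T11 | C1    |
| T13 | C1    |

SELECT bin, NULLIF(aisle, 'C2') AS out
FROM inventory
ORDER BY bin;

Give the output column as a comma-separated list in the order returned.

bin=T11: aisle=C1 vs C2: differ → C1
bin=T13: aisle=C1 vs C2: differ → C1
bin=T26: aisle=C2 vs C2: equal → NULL
bin=T43: aisle=C2 vs C2: equal → NULL
bin=T50: aisle=B1 vs C2: differ → B1
bin=T53: aisle=B1 vs C2: differ → B1
bin=T61: aisle=D1 vs C2: differ → D1
bin=T68: aisle=B1 vs C2: differ → B1
bin=T78: aisle=D1 vs C2: differ → D1
bin=T95: aisle=C2 vs C2: equal → NULL

C1, C1, NULL, NULL, B1, B1, D1, B1, D1, NULL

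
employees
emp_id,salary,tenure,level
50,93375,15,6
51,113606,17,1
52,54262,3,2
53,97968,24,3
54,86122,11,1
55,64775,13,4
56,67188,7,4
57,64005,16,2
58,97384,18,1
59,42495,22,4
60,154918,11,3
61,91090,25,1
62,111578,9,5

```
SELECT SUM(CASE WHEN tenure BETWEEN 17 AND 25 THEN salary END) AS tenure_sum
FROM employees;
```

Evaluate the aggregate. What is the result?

emp_id=50: ✗
emp_id=51: ✓ → 113606
emp_id=52: ✗
emp_id=53: ✓ → 97968
emp_id=54: ✗
emp_id=55: ✗
emp_id=56: ✗
emp_id=57: ✗
emp_id=58: ✓ → 97384
emp_id=59: ✓ → 42495
emp_id=60: ✗
emp_id=61: ✓ → 91090
emp_id=62: ✗
tenure_sum = 113606 + 97968 + 97384 + 42495 + 91090 = 442543

442543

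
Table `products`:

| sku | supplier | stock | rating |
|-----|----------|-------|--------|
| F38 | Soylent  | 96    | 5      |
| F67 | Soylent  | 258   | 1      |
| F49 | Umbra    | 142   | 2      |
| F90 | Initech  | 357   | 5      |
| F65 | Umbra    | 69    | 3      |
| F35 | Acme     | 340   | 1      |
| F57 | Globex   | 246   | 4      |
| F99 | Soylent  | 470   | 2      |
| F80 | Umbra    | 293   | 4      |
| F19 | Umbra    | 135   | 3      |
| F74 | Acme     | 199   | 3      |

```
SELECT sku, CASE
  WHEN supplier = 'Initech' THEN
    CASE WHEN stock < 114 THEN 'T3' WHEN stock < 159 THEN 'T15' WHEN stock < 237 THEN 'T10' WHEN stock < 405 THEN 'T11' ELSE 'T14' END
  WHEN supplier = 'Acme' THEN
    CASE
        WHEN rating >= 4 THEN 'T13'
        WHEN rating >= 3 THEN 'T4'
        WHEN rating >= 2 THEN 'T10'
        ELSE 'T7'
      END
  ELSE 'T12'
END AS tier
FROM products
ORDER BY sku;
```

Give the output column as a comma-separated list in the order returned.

T12, T7, T12, T12, T12, T12, T12, T4, T12, T11, T12

sku=F19: supplier='Umbra' → outer ELSE → T12
sku=F35: supplier='Acme' → inner[ELSE] → T7
sku=F38: supplier='Soylent' → outer ELSE → T12
sku=F49: supplier='Umbra' → outer ELSE → T12
sku=F57: supplier='Globex' → outer ELSE → T12
sku=F65: supplier='Umbra' → outer ELSE → T12
sku=F67: supplier='Soylent' → outer ELSE → T12
sku=F74: supplier='Acme' → inner[rating >= 3] → T4
sku=F80: supplier='Umbra' → outer ELSE → T12
sku=F90: supplier='Initech' → inner[stock < 405] → T11
sku=F99: supplier='Soylent' → outer ELSE → T12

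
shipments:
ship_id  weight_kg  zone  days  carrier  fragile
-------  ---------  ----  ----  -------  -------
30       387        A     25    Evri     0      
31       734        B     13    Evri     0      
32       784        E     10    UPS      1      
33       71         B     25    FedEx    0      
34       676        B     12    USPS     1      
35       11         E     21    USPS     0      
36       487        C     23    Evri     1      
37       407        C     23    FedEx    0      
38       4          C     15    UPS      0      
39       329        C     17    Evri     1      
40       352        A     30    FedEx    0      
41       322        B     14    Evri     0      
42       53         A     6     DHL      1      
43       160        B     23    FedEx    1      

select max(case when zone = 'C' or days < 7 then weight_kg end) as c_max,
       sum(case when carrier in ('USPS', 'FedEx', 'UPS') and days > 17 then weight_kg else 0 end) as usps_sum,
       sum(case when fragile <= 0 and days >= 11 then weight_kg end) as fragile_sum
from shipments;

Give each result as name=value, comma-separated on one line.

c_max=487, usps_sum=1001, fragile_sum=2288

[c_max: zone = 'C' or days < 7]
ship_id=30: ✗
ship_id=31: ✗
ship_id=32: ✗
ship_id=33: ✗
ship_id=34: ✗
ship_id=35: ✗
ship_id=36: ✓ → 487
ship_id=37: ✓ → 407
ship_id=38: ✓ → 4
ship_id=39: ✓ → 329
ship_id=40: ✗
ship_id=41: ✗
ship_id=42: ✓ → 53
ship_id=43: ✗
c_max = MAX(487, 407, 4, 329, 53) = 487
—
[usps_sum: carrier in ('USPS', 'FedEx', 'UPS') and days > 17]
ship_id=30: ✗
ship_id=31: ✗
ship_id=32: ✗
ship_id=33: ✓ → 71
ship_id=34: ✗
ship_id=35: ✓ → 11
ship_id=36: ✗
ship_id=37: ✓ → 407
ship_id=38: ✗
ship_id=39: ✗
ship_id=40: ✓ → 352
ship_id=41: ✗
ship_id=42: ✗
ship_id=43: ✓ → 160
usps_sum = 71 + 11 + 407 + 352 + 160 = 1001
—
[fragile_sum: fragile <= 0 and days >= 11]
ship_id=30: ✓ → 387
ship_id=31: ✓ → 734
ship_id=32: ✗
ship_id=33: ✓ → 71
ship_id=34: ✗
ship_id=35: ✓ → 11
ship_id=36: ✗
ship_id=37: ✓ → 407
ship_id=38: ✓ → 4
ship_id=39: ✗
ship_id=40: ✓ → 352
ship_id=41: ✓ → 322
ship_id=42: ✗
ship_id=43: ✗
fragile_sum = 387 + 734 + 71 + 11 + 407 + 4 + 352 + 322 = 2288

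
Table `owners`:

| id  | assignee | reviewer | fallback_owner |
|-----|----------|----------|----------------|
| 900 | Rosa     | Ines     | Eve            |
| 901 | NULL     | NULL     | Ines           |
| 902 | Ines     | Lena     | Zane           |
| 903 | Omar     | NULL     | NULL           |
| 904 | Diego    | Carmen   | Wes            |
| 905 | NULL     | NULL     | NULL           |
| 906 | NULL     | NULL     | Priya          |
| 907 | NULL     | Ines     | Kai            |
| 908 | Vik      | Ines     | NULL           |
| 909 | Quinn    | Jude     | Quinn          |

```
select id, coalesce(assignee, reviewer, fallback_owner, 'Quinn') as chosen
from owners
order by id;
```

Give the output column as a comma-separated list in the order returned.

Rosa, Ines, Ines, Omar, Diego, Quinn, Priya, Ines, Vik, Quinn

id=900: assignee=Rosa → Rosa
id=901: assignee=NULL, reviewer=NULL, fallback_owner=Ines → Ines
id=902: assignee=Ines → Ines
id=903: assignee=Omar → Omar
id=904: assignee=Diego → Diego
id=905: assignee=NULL, reviewer=NULL, fallback_owner=NULL, → literal Quinn → Quinn
id=906: assignee=NULL, reviewer=NULL, fallback_owner=Priya → Priya
id=907: assignee=NULL, reviewer=Ines → Ines
id=908: assignee=Vik → Vik
id=909: assignee=Quinn → Quinn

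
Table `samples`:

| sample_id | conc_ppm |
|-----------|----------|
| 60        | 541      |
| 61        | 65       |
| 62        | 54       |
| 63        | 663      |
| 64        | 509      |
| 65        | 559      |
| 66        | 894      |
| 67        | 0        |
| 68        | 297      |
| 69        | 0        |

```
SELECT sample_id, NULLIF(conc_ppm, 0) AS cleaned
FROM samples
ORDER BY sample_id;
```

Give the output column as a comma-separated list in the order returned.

sample_id=60: conc_ppm=541 vs 0: differ → 541
sample_id=61: conc_ppm=65 vs 0: differ → 65
sample_id=62: conc_ppm=54 vs 0: differ → 54
sample_id=63: conc_ppm=663 vs 0: differ → 663
sample_id=64: conc_ppm=509 vs 0: differ → 509
sample_id=65: conc_ppm=559 vs 0: differ → 559
sample_id=66: conc_ppm=894 vs 0: differ → 894
sample_id=67: conc_ppm=0 vs 0: equal → NULL
sample_id=68: conc_ppm=297 vs 0: differ → 297
sample_id=69: conc_ppm=0 vs 0: equal → NULL

541, 65, 54, 663, 509, 559, 894, NULL, 297, NULL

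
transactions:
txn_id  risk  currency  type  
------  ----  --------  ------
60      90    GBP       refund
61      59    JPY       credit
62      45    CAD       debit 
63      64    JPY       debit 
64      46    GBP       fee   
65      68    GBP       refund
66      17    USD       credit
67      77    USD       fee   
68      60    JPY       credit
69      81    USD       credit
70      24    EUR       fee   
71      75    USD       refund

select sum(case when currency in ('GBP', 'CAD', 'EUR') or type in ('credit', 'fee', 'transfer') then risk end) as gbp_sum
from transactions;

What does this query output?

567

txn_id=60: ✓ → 90
txn_id=61: ✓ → 59
txn_id=62: ✓ → 45
txn_id=63: ✗
txn_id=64: ✓ → 46
txn_id=65: ✓ → 68
txn_id=66: ✓ → 17
txn_id=67: ✓ → 77
txn_id=68: ✓ → 60
txn_id=69: ✓ → 81
txn_id=70: ✓ → 24
txn_id=71: ✗
gbp_sum = 90 + 59 + 45 + 46 + 68 + 17 + 77 + 60 + 81 + 24 = 567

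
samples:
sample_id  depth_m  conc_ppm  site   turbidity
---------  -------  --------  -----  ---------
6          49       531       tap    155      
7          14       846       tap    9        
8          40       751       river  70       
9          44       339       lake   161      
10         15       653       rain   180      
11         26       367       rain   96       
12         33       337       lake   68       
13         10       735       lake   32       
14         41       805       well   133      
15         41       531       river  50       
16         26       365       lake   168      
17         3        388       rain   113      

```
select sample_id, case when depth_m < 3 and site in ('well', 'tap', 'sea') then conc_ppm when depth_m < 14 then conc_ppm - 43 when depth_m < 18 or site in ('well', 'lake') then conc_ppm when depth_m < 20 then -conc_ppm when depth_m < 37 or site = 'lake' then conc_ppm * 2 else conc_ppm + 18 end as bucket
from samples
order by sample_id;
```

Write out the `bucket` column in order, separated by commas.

sample_id=6: ELSE → 549
sample_id=7: depth_m < 18 or site in ('well', 'lake') → 846
sample_id=8: ELSE → 769
sample_id=9: depth_m < 18 or site in ('well', 'lake') → 339
sample_id=10: depth_m < 18 or site in ('well', 'lake') → 653
sample_id=11: depth_m < 37 or site = 'lake' → 734
sample_id=12: depth_m < 18 or site in ('well', 'lake') → 337
sample_id=13: depth_m < 14 → 692
sample_id=14: depth_m < 18 or site in ('well', 'lake') → 805
sample_id=15: ELSE → 549
sample_id=16: depth_m < 18 or site in ('well', 'lake') → 365
sample_id=17: depth_m < 14 → 345

549, 846, 769, 339, 653, 734, 337, 692, 805, 549, 365, 345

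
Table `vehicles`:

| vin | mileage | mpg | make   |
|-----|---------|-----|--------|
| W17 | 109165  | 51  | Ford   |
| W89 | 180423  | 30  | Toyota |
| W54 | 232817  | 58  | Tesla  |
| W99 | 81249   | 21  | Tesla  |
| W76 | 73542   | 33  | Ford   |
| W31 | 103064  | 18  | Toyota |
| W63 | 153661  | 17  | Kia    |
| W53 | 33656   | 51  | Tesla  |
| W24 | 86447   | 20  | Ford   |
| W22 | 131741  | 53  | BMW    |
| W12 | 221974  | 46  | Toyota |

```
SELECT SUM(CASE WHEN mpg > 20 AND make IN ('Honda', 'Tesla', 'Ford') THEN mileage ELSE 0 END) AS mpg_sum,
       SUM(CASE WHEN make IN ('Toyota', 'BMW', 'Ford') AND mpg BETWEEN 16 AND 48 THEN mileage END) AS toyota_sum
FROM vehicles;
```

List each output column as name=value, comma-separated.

[mpg_sum: mpg > 20 AND make IN ('Honda', 'Tesla', 'Ford')]
vin=W17: ✓ → 109165
vin=W89: ✗
vin=W54: ✓ → 232817
vin=W99: ✓ → 81249
vin=W76: ✓ → 73542
vin=W31: ✗
vin=W63: ✗
vin=W53: ✓ → 33656
vin=W24: ✗
vin=W22: ✗
vin=W12: ✗
mpg_sum = 109165 + 232817 + 81249 + 73542 + 33656 = 530429
—
[toyota_sum: make IN ('Toyota', 'BMW', 'Ford') AND mpg BETWEEN 16 AND 48]
vin=W17: ✗
vin=W89: ✓ → 180423
vin=W54: ✗
vin=W99: ✗
vin=W76: ✓ → 73542
vin=W31: ✓ → 103064
vin=W63: ✗
vin=W53: ✗
vin=W24: ✓ → 86447
vin=W22: ✗
vin=W12: ✓ → 221974
toyota_sum = 180423 + 73542 + 103064 + 86447 + 221974 = 665450

mpg_sum=530429, toyota_sum=665450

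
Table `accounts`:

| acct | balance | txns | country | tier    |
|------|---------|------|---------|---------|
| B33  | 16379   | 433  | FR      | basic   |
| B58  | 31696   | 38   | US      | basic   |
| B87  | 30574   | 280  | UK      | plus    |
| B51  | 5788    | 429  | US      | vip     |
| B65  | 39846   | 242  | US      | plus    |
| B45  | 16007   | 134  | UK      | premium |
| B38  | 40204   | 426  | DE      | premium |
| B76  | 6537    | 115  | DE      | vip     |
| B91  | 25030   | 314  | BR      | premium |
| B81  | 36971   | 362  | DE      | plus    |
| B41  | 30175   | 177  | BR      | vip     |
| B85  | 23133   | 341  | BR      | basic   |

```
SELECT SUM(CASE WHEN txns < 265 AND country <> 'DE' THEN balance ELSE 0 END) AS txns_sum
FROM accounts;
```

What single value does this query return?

acct=B33: ✗
acct=B58: ✓ → 31696
acct=B87: ✗
acct=B51: ✗
acct=B65: ✓ → 39846
acct=B45: ✓ → 16007
acct=B38: ✗
acct=B76: ✗
acct=B91: ✗
acct=B81: ✗
acct=B41: ✓ → 30175
acct=B85: ✗
txns_sum = 31696 + 39846 + 16007 + 30175 = 117724

117724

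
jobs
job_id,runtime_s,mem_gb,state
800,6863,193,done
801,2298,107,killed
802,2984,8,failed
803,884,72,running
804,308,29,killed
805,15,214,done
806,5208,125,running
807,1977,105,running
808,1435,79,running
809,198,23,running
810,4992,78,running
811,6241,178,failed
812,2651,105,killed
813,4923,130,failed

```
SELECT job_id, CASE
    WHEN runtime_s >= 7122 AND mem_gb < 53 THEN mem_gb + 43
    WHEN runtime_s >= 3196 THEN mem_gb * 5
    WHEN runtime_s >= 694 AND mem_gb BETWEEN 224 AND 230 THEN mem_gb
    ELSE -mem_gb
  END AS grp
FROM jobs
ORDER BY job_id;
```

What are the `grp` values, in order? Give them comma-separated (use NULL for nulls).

965, -107, -8, -72, -29, -214, 625, -105, -79, -23, 390, 890, -105, 650

job_id=800: runtime_s >= 3196 → 965
job_id=801: ELSE → -107
job_id=802: ELSE → -8
job_id=803: ELSE → -72
job_id=804: ELSE → -29
job_id=805: ELSE → -214
job_id=806: runtime_s >= 3196 → 625
job_id=807: ELSE → -105
job_id=808: ELSE → -79
job_id=809: ELSE → -23
job_id=810: runtime_s >= 3196 → 390
job_id=811: runtime_s >= 3196 → 890
job_id=812: ELSE → -105
job_id=813: runtime_s >= 3196 → 650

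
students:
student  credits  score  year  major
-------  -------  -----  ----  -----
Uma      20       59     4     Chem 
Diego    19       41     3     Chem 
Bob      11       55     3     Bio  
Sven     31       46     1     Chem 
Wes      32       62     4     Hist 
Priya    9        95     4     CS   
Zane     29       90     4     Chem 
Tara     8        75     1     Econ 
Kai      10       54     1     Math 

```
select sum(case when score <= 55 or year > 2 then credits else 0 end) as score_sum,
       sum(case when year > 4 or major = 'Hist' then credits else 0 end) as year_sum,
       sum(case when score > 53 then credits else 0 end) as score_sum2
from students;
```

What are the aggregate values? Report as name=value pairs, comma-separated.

[score_sum: score <= 55 or year > 2]
student=Uma: ✓ → 20
student=Diego: ✓ → 19
student=Bob: ✓ → 11
student=Sven: ✓ → 31
student=Wes: ✓ → 32
student=Priya: ✓ → 9
student=Zane: ✓ → 29
student=Tara: ✗
student=Kai: ✓ → 10
score_sum = 20 + 19 + 11 + 31 + 32 + 9 + 29 + 10 = 161
—
[year_sum: year > 4 or major = 'Hist']
student=Uma: ✗
student=Diego: ✗
student=Bob: ✗
student=Sven: ✗
student=Wes: ✓ → 32
student=Priya: ✗
student=Zane: ✗
student=Tara: ✗
student=Kai: ✗
year_sum = 32
—
[score_sum2: score > 53]
student=Uma: ✓ → 20
student=Diego: ✗
student=Bob: ✓ → 11
student=Sven: ✗
student=Wes: ✓ → 32
student=Priya: ✓ → 9
student=Zane: ✓ → 29
student=Tara: ✓ → 8
student=Kai: ✓ → 10
score_sum2 = 20 + 11 + 32 + 9 + 29 + 8 + 10 = 119

score_sum=161, year_sum=32, score_sum2=119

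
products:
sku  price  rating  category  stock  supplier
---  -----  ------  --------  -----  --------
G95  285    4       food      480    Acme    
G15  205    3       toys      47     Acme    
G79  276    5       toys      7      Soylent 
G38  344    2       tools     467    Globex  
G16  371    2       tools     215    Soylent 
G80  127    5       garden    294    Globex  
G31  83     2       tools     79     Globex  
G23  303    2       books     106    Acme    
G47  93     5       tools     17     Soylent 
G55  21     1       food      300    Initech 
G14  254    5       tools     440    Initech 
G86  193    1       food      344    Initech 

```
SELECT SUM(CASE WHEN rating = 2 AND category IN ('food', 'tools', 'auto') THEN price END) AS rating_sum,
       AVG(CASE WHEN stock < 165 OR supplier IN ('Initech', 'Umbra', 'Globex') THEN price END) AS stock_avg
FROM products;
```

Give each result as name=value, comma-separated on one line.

[rating_sum: rating = 2 AND category IN ('food', 'tools', 'auto')]
sku=G95: ✗
sku=G15: ✗
sku=G79: ✗
sku=G38: ✓ → 344
sku=G16: ✓ → 371
sku=G80: ✗
sku=G31: ✓ → 83
sku=G23: ✗
sku=G47: ✗
sku=G55: ✗
sku=G14: ✗
sku=G86: ✗
rating_sum = 344 + 371 + 83 = 798
—
[stock_avg: stock < 165 OR supplier IN ('Initech', 'Umbra', 'Globex')]
sku=G95: ✗
sku=G15: ✓ → 205
sku=G79: ✓ → 276
sku=G38: ✓ → 344
sku=G16: ✗
sku=G80: ✓ → 127
sku=G31: ✓ → 83
sku=G23: ✓ → 303
sku=G47: ✓ → 93
sku=G55: ✓ → 21
sku=G14: ✓ → 254
sku=G86: ✓ → 193
stock_avg = (205 + 276 + 344 + 127 + 83 + 303 + 93 + 21 + 254 + 193) / 10 = 189.9

rating_sum=798, stock_avg=189.9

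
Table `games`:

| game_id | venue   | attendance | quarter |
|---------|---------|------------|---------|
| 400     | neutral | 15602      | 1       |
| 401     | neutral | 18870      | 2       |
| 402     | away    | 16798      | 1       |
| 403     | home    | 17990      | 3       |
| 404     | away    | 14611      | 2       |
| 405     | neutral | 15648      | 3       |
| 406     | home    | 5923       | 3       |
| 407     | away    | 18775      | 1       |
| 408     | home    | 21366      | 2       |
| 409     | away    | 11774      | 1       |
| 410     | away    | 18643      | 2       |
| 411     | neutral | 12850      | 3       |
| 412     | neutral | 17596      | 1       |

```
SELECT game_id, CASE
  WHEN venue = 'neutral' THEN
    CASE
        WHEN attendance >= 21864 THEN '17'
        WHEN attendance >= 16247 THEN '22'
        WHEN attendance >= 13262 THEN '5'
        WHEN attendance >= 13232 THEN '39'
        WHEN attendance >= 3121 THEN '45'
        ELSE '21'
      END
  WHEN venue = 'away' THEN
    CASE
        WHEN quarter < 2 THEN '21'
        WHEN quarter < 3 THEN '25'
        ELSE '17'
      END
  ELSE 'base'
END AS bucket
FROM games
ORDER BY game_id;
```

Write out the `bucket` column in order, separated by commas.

game_id=400: venue='neutral' → inner[attendance >= 13262] → 5
game_id=401: venue='neutral' → inner[attendance >= 16247] → 22
game_id=402: venue='away' → inner[quarter < 2] → 21
game_id=403: venue='home' → outer ELSE → base
game_id=404: venue='away' → inner[quarter < 3] → 25
game_id=405: venue='neutral' → inner[attendance >= 13262] → 5
game_id=406: venue='home' → outer ELSE → base
game_id=407: venue='away' → inner[quarter < 2] → 21
game_id=408: venue='home' → outer ELSE → base
game_id=409: venue='away' → inner[quarter < 2] → 21
game_id=410: venue='away' → inner[quarter < 3] → 25
game_id=411: venue='neutral' → inner[attendance >= 3121] → 45
game_id=412: venue='neutral' → inner[attendance >= 16247] → 22

5, 22, 21, base, 25, 5, base, 21, base, 21, 25, 45, 22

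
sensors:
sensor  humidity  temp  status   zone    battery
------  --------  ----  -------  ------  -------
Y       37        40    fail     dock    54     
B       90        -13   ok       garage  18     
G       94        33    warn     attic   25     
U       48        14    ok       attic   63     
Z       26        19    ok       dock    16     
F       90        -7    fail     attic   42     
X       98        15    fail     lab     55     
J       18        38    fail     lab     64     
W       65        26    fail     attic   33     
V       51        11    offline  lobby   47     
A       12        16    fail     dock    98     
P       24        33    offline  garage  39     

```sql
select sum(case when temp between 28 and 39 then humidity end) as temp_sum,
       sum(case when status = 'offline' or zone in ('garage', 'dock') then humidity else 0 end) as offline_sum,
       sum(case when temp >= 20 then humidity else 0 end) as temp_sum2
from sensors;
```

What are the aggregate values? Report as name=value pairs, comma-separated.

temp_sum=136, offline_sum=240, temp_sum2=238

[temp_sum: temp between 28 and 39]
sensor=Y: ✗
sensor=B: ✗
sensor=G: ✓ → 94
sensor=U: ✗
sensor=Z: ✗
sensor=F: ✗
sensor=X: ✗
sensor=J: ✓ → 18
sensor=W: ✗
sensor=V: ✗
sensor=A: ✗
sensor=P: ✓ → 24
temp_sum = 94 + 18 + 24 = 136
—
[offline_sum: status = 'offline' or zone in ('garage', 'dock')]
sensor=Y: ✓ → 37
sensor=B: ✓ → 90
sensor=G: ✗
sensor=U: ✗
sensor=Z: ✓ → 26
sensor=F: ✗
sensor=X: ✗
sensor=J: ✗
sensor=W: ✗
sensor=V: ✓ → 51
sensor=A: ✓ → 12
sensor=P: ✓ → 24
offline_sum = 37 + 90 + 26 + 51 + 12 + 24 = 240
—
[temp_sum2: temp >= 20]
sensor=Y: ✓ → 37
sensor=B: ✗
sensor=G: ✓ → 94
sensor=U: ✗
sensor=Z: ✗
sensor=F: ✗
sensor=X: ✗
sensor=J: ✓ → 18
sensor=W: ✓ → 65
sensor=V: ✗
sensor=A: ✗
sensor=P: ✓ → 24
temp_sum2 = 37 + 94 + 18 + 65 + 24 = 238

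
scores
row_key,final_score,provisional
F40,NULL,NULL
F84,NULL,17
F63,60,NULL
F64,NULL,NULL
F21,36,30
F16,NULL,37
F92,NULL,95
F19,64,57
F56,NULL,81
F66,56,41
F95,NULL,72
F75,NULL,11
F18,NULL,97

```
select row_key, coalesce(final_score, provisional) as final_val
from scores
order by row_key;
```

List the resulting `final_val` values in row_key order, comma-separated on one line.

row_key=F16: final_score=NULL, provisional=37 → 37
row_key=F18: final_score=NULL, provisional=97 → 97
row_key=F19: final_score=64 → 64
row_key=F21: final_score=36 → 36
row_key=F40: final_score=NULL, provisional=NULL (all NULL) → NULL
row_key=F56: final_score=NULL, provisional=81 → 81
row_key=F63: final_score=60 → 60
row_key=F64: final_score=NULL, provisional=NULL (all NULL) → NULL
row_key=F66: final_score=56 → 56
row_key=F75: final_score=NULL, provisional=11 → 11
row_key=F84: final_score=NULL, provisional=17 → 17
row_key=F92: final_score=NULL, provisional=95 → 95
row_key=F95: final_score=NULL, provisional=72 → 72

37, 97, 64, 36, NULL, 81, 60, NULL, 56, 11, 17, 95, 72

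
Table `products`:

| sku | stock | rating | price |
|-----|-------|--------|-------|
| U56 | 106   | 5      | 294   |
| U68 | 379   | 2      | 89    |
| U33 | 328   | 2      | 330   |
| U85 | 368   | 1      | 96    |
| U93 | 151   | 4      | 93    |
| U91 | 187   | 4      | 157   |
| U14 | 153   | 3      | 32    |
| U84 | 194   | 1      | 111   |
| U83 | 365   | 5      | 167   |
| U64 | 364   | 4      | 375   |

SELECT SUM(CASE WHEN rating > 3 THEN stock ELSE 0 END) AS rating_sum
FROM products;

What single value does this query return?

sku=U56: ✓ → 106
sku=U68: ✗
sku=U33: ✗
sku=U85: ✗
sku=U93: ✓ → 151
sku=U91: ✓ → 187
sku=U14: ✗
sku=U84: ✗
sku=U83: ✓ → 365
sku=U64: ✓ → 364
rating_sum = 106 + 151 + 187 + 365 + 364 = 1173

1173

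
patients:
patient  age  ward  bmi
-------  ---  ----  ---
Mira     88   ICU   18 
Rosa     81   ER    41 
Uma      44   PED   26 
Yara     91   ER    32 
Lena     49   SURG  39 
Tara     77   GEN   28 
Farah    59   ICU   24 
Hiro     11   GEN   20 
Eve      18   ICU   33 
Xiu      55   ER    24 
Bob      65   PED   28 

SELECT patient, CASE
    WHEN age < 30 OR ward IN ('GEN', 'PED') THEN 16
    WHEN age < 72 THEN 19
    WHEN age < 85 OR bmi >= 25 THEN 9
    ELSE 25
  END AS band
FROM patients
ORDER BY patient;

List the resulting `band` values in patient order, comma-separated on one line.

16, 16, 19, 16, 19, 25, 9, 16, 16, 19, 9

patient=Bob: age < 30 OR ward IN ('GEN', 'PED') → 16
patient=Eve: age < 30 OR ward IN ('GEN', 'PED') → 16
patient=Farah: age < 72 → 19
patient=Hiro: age < 30 OR ward IN ('GEN', 'PED') → 16
patient=Lena: age < 72 → 19
patient=Mira: ELSE → 25
patient=Rosa: age < 85 OR bmi >= 25 → 9
patient=Tara: age < 30 OR ward IN ('GEN', 'PED') → 16
patient=Uma: age < 30 OR ward IN ('GEN', 'PED') → 16
patient=Xiu: age < 72 → 19
patient=Yara: age < 85 OR bmi >= 25 → 9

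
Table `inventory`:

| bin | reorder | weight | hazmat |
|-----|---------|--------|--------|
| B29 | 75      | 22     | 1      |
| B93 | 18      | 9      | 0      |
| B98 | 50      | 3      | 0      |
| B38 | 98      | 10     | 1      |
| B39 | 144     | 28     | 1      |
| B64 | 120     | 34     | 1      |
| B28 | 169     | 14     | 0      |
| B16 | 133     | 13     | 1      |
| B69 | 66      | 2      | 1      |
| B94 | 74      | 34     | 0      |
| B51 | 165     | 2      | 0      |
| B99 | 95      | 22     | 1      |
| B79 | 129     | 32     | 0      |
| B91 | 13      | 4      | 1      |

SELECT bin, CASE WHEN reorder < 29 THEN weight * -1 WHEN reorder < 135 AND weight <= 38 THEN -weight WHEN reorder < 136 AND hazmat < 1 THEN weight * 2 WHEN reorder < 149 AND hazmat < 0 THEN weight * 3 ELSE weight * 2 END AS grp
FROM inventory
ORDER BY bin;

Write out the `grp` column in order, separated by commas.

-13, 28, -22, -10, 56, 4, -34, -2, -32, -4, -9, -34, -3, -22

bin=B16: reorder < 135 AND weight <= 38 → -13
bin=B28: ELSE → 28
bin=B29: reorder < 135 AND weight <= 38 → -22
bin=B38: reorder < 135 AND weight <= 38 → -10
bin=B39: ELSE → 56
bin=B51: ELSE → 4
bin=B64: reorder < 135 AND weight <= 38 → -34
bin=B69: reorder < 135 AND weight <= 38 → -2
bin=B79: reorder < 135 AND weight <= 38 → -32
bin=B91: reorder < 29 → -4
bin=B93: reorder < 29 → -9
bin=B94: reorder < 135 AND weight <= 38 → -34
bin=B98: reorder < 135 AND weight <= 38 → -3
bin=B99: reorder < 135 AND weight <= 38 → -22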